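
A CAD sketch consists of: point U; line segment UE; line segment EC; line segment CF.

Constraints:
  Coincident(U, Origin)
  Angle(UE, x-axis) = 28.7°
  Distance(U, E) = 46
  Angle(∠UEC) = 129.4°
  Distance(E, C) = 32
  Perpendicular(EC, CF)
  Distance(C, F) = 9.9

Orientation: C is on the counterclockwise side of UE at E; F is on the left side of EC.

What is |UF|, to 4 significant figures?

66.35

∠UEC = 129.4°, so EC runs at 28.7° + (180° − 129.4°) = 79.30° from the x-axis; with |EC| = 32.0, C = E + 32.0·(cos 79.30°, sin 79.30°) = (46.29, 53.53). EC ⟂ CF; with |CF| = 9.9 on the left of EC, F = C + 9.9·(-0.9826, 0.1857) = (36.56, 55.37). Then |UF| = |F − U| = 66.35.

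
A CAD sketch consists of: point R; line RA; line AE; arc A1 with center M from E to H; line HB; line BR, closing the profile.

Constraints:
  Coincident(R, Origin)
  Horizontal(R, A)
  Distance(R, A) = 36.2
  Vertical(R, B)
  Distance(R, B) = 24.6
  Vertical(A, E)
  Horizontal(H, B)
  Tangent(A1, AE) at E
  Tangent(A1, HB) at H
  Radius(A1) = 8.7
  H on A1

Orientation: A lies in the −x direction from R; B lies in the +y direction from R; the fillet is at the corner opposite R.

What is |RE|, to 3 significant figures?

39.5

The virtual corner opposite R is at (-36.2, 24.6). A1 meets AE tangentially, so ME is at right angles to AE and the tangent condition forces MH to be normal to HB, with radius 8.7, so the center M sits 8.7 in from both sides at M = (-27.5, 15.9). That places the tangent points at E = (-36.2, 15.9) on AE and H = (-27.5, 24.6) on HB. Then |RE| = |E − R| = 39.5.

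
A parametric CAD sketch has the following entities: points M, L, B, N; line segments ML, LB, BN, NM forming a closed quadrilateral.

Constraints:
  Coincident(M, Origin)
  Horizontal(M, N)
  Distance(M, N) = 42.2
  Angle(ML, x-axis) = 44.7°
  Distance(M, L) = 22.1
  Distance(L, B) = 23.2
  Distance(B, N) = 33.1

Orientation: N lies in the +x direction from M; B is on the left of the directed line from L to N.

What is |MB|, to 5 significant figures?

45.299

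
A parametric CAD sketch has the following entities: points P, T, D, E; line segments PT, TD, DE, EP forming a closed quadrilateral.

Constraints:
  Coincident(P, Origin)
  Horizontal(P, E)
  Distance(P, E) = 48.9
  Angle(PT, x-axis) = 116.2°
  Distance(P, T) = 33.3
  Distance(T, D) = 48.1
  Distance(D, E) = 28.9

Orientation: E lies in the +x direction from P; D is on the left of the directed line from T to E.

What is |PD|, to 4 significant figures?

40.95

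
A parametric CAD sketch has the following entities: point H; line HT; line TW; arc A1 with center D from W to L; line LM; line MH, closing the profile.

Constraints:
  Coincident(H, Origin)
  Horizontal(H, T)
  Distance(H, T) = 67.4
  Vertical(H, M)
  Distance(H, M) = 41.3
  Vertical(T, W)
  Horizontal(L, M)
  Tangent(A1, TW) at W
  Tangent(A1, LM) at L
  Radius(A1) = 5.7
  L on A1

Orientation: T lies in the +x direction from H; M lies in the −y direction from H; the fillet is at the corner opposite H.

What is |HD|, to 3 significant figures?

71.2

H is at the origin; HT is horizontal with |HT| = 67.4 and T on the +x side, so T = (67.4, 0.00). HM is vertical with |HM| = 41.3 and M on the −y side, so M = (0.00, -41.3). The virtual corner opposite H is at (67.4, -41.3). The tangent condition forces DW to be normal to TW and since A1 is tangent to LM there, DL ⟂ LM, with radius 5.7, so the center D sits 5.7 in from both sides at D = (61.7, -35.6). Then |HD| = |D − H| = 71.2.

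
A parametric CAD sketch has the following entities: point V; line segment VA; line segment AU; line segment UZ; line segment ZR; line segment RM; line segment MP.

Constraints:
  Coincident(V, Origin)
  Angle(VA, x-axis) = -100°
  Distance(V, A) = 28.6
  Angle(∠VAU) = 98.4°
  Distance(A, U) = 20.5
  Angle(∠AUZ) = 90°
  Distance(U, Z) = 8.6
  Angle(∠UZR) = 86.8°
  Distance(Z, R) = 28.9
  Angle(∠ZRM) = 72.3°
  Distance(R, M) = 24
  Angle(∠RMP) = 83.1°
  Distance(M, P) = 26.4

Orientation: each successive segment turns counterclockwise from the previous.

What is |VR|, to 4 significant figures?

21.71

V is at the origin; VA runs at -100.0° with length 28.6, so A = (-4.966, -28.17). ∠VAU = 98.4° gives AU at -18.40° from the x-axis; with |AU| = 20.5, U = (14.49, -34.64). ∠AUZ = 90.0° gives UZ at 71.60° from the x-axis; with |UZ| = 8.6, Z = (17.20, -26.48). ∠UZR = 86.8° gives ZR at 164.8° from the x-axis; with |ZR| = 28.9, R = (-10.69, -18.90). Then |VR| = |R − V| = 21.71.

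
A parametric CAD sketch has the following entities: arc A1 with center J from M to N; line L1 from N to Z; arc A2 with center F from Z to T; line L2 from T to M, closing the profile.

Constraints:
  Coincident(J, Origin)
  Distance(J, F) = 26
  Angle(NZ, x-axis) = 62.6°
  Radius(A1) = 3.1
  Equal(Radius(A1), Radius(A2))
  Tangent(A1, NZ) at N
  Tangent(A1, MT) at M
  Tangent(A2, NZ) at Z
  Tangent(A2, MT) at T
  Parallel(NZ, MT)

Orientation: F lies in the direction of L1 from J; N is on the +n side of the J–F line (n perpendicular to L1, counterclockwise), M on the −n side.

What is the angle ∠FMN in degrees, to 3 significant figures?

83.2°

J is at the origin and F lies 26.0 along u from J, so F = 26.0·u = (12.0, 23.1). Tangency of A1 to both parallel lines with radius 3.1 puts N and M at J ± 3.1·n: N = (-2.75, 1.43), M = (2.75, -1.43). Then cos ∠FMN = MF·MN / (|MF||MN|), giving 83.2°.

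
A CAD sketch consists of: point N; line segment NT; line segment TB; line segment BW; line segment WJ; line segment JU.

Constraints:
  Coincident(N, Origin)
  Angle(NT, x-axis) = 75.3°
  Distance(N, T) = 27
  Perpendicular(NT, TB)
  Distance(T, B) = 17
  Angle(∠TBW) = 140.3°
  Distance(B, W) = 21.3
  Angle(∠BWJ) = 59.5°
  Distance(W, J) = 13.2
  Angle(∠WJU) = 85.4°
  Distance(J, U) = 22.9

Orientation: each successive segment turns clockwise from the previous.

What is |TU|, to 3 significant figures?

15.5

N is at the origin; NT runs at 75.3° with length 27.0, so T = (6.85, 26.1). NT is perpendicular to TB, so TB runs at -14.7°; with |TB| = 17.0, B = (23.3, 21.8). ∠TBW = 140.3° gives BW at -54.4° from the x-axis; with |BW| = 21.3, W = (35.7, 4.48). ∠BWJ = 59.5° gives WJ at -175° from the x-axis; with |WJ| = 13.2, J = (22.5, 3.31). ∠WJU = 85.4° gives JU at 90.5° from the x-axis; with |JU| = 22.9, U = (22.3, 26.2). Then |TU| = |U − T| = 15.5.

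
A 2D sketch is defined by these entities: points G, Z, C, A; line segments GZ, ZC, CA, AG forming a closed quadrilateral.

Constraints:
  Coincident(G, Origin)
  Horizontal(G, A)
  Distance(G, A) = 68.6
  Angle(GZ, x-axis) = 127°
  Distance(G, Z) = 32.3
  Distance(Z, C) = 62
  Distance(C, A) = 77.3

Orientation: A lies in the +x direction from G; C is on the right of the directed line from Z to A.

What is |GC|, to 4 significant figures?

33.45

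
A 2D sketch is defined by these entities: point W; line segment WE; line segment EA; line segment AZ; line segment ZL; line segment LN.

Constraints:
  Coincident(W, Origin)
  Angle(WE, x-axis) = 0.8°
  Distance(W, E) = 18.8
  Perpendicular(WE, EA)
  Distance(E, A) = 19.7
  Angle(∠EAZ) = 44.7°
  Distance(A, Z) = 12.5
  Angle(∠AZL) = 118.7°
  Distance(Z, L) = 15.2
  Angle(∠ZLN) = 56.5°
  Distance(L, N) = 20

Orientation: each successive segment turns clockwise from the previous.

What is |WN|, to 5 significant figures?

29.548

W is at the origin; WE runs at 0.8° with length 18.8, so E = (18.798, 0.26249). WE ⟂ EA, so EA runs at -89.200°; with |EA| = 19.7, A = (19.073, -19.436). ∠EAZ = 44.7° gives AZ at 135.50° from the x-axis; with |AZ| = 12.5, Z = (10.158, -10.674). ∠AZL = 118.7° gives ZL at 74.200° from the x-axis; with |ZL| = 15.2, L = (14.296, 3.9515). ∠ZLN = 56.5° gives LN at -49.300° from the x-axis; with |LN| = 20.0, N = (27.338, -11.211). Then |WN| = |N − W| = 29.548.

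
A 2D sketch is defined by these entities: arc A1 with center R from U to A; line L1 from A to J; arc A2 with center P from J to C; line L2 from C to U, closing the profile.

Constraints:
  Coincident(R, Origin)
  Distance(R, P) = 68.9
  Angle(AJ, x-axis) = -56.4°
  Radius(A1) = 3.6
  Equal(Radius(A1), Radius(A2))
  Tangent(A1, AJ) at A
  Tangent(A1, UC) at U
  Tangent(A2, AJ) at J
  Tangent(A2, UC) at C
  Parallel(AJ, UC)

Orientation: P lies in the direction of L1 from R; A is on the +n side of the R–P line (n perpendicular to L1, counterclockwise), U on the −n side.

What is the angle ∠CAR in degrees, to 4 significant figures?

84.03°

The slot axis is L1's direction at -56.4°, so u = (cos -56.4°, sin -56.4°) = (0.5534, -0.8329) and n = (−sin -56.4°, cos -56.4°) = (0.8329, 0.5534). R is at the origin and P lies 68.9 along u from R, so P = 68.9·u = (38.13, -57.39). Tangency of A1 to both parallel lines with radius 3.6 puts A and U at R ± 3.6·n: A = (2.999, 1.992), U = (-2.999, -1.992). Equal radii place J and C the same way about P: J = P + 3.6·n = (41.13, -55.40), C = P − 3.6·n = (35.13, -59.38). Then cos ∠CAR = AC·AR / (|AC||AR|), giving 84.03°.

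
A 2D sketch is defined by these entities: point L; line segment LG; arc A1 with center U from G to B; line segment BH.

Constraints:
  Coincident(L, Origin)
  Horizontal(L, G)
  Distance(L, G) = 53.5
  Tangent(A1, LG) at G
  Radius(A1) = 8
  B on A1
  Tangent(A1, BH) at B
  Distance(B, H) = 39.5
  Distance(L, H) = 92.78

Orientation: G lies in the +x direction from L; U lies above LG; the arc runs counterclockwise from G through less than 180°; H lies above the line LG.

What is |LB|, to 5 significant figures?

58.827

Checks: L.y = 0.00, G.y = 0.00 ✓; |UB| = 8.000 ✓; ∠(UB, BH) = 90.00° ✓; |BH| = 39.50 ✓; |LH| = 92.78 ✓.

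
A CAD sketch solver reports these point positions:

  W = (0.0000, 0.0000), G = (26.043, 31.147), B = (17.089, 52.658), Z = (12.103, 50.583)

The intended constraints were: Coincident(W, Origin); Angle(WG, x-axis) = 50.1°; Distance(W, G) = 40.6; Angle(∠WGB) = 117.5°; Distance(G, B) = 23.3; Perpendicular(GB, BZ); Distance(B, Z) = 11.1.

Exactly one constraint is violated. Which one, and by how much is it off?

Distance(B, Z) = 11.1 — off by 5.70.

W = (0.00, 0.00) ✓; WG at 50.10° ✓; |WG| = 40.60 ✓; ∠WGB = 117.5° ✓; |GB| = 23.30 ✓; ∠(GB, BZ) = 90.00° ✓; |BZ| = 5.401 ✗.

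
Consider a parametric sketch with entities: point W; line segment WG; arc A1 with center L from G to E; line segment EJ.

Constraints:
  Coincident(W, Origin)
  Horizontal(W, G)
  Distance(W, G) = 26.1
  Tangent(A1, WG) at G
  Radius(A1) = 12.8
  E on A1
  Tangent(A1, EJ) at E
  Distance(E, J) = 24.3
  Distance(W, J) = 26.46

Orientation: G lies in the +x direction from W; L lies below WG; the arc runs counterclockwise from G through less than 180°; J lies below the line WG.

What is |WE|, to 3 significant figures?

16.4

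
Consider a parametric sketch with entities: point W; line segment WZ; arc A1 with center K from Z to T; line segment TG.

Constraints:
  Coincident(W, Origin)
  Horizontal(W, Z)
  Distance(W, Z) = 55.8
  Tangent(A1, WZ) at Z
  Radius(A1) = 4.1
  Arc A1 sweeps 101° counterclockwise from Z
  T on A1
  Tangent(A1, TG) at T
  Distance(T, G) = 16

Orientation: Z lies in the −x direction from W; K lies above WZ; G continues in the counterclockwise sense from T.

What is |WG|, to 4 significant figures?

58.57

W is at the origin; W and Z share the same y with |WZ| = 55.8 and Z on the −x side, so Z = (-55.80, 0.000). A1 meets WZ tangentially, so KZ is at right angles to WZ, so K = Z + (0, 4.1) = (-55.80, 4.100). On A1, Z sits at bearing -90° from K; a 101° counterclockwise sweep puts T at bearing 11°, so T = K + 4.1·(cos 11°, sin 11°) = (-51.78, 4.882). A1 meets TG tangentially, so KT is at right angles to TG, so TG runs along (−sin 11°, cos 11°); with |TG| = 16.0, G = (-54.83, 20.59). Then |WG| = |G − W| = 58.57.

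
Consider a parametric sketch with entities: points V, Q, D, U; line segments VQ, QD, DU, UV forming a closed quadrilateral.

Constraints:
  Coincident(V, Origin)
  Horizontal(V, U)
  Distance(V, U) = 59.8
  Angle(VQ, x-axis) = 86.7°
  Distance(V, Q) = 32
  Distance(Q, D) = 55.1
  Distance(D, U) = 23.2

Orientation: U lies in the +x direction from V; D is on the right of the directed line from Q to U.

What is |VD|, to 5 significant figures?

39.580

Checks: |VU| = 59.80 ✓; |VQ| = 32.00 ✓; |QD| = 55.10 ✓; |DU| = 23.20 ✓.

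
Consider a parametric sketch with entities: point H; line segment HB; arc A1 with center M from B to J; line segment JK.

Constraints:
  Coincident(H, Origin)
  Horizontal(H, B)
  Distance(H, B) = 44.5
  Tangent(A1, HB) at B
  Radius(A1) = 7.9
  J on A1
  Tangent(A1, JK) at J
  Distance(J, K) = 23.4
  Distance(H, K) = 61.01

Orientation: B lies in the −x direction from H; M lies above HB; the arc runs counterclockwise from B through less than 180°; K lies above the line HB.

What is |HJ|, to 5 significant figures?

40.257

Checks: |MJ| = 7.900 ✓; ∠(MJ, JK) = 90.00° ✓; |JK| = 23.40 ✓; |HK| = 61.01 ✓.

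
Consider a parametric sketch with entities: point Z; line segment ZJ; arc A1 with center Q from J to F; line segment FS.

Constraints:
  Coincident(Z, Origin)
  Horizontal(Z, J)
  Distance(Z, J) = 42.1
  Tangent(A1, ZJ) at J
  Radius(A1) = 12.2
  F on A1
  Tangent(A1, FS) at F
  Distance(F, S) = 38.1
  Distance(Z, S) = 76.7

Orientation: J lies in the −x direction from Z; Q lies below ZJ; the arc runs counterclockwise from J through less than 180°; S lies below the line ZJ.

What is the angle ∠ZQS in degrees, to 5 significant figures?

132.32°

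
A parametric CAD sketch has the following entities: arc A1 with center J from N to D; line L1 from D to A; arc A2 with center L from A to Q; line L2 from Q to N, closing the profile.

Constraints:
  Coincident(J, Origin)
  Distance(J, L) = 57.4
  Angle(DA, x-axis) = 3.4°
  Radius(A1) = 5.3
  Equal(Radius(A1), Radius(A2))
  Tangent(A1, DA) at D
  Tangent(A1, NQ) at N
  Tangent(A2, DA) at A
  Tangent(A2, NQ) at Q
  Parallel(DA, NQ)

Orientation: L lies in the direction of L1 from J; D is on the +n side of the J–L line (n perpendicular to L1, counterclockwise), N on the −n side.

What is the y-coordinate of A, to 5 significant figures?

8.6949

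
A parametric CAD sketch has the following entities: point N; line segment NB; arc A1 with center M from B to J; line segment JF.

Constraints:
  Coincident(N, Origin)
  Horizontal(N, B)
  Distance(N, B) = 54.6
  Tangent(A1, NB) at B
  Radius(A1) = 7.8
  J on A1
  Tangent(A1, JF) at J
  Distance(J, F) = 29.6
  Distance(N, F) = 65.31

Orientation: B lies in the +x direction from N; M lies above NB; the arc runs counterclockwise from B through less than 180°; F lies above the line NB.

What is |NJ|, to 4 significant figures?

62.85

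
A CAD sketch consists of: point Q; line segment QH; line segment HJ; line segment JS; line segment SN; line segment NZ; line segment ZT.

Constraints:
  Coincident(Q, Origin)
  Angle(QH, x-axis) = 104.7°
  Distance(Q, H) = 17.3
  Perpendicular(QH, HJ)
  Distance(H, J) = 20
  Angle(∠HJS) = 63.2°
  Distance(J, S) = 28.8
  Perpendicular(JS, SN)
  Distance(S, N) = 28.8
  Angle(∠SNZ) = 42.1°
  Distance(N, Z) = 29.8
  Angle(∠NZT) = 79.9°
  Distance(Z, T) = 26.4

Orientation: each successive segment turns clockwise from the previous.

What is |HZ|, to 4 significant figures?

11.16

Q is at the origin; QH runs at 104.7° with length 17.3, so H = (-4.390, 16.73). QH ⟂ HJ, so HJ runs at 14.70°; with |HJ| = 20.0, J = (14.96, 21.81). ∠HJS = 63.2° gives JS at -102.1° from the x-axis; with |JS| = 28.8, S = (8.918, -6.351). JS is perpendicular to SN, so SN runs at 167.9°; with |SN| = 28.8, N = (-19.24, -0.3143). ∠SNZ = 42.1° gives NZ at 30.00° from the x-axis; with |NZ| = 29.8, Z = (6.566, 14.59). Then |HZ| = |Z − H| = 11.16.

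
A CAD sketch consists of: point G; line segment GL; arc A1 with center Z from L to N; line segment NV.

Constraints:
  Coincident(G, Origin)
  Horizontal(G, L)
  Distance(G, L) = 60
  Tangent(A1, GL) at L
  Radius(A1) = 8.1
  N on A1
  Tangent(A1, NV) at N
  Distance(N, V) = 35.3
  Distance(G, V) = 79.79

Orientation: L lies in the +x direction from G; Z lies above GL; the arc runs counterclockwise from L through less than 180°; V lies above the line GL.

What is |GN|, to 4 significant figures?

68.61

Checks: |ZN| = 8.100 ✓; ∠(ZN, NV) = 90.00° ✓; |NV| = 35.30 ✓; |GV| = 79.79 ✓.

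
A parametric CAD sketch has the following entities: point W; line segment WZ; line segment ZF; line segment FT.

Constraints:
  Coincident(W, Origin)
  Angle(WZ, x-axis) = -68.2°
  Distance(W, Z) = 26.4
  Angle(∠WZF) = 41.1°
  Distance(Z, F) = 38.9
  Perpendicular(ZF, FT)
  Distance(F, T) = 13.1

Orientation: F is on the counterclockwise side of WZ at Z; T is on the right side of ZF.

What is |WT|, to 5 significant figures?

35.899

W is at the origin; WZ runs at -68.2° with length 26.4, so Z = 26.4·(cos -68.2°, sin -68.2°) = (9.8041, -24.512). ∠WZF = 41.1°, so ZF runs at -68.2° + (180° − 41.1°) = 70.700° from the x-axis; with |ZF| = 38.9, F = Z + 38.9·(cos 70.700°, sin 70.700°) = (22.661, 12.202). The perpendicularity gives FT at right angles to ZF; with |FT| = 13.1 on the right of ZF, T = F + 13.1·(0.94380, -0.33051) = (35.025, 7.8721). Then |WT| = |T − W| = 35.899.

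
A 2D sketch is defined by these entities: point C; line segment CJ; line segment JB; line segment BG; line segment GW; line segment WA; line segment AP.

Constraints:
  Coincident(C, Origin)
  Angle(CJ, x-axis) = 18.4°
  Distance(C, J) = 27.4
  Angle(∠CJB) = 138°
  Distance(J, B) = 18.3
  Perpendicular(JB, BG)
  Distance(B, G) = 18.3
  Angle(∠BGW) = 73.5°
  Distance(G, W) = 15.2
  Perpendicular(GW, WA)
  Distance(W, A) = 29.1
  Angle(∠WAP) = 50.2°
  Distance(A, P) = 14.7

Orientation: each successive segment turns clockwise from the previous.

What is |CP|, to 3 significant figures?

45.2

C is at the origin; CJ runs at 18.4° with length 27.4, so J = (26.0, 8.65). ∠CJB = 138.0° gives JB at -23.6° from the x-axis; with |JB| = 18.3, B = (42.8, 1.32). JB is perpendicular to BG, so BG runs at -114°; with |BG| = 18.3, G = (35.4, -15.4). ∠BGW = 73.5° gives GW at 140° from the x-axis; with |GW| = 15.2, W = (23.8, -5.66). GW ⟂ WA, so WA runs at 49.9°; with |WA| = 29.1, A = (42.6, 16.6). ∠WAP = 50.2° gives AP at -79.9° from the x-axis; with |AP| = 14.7, P = (45.1, 2.13). Then |CP| = |P − C| = 45.2.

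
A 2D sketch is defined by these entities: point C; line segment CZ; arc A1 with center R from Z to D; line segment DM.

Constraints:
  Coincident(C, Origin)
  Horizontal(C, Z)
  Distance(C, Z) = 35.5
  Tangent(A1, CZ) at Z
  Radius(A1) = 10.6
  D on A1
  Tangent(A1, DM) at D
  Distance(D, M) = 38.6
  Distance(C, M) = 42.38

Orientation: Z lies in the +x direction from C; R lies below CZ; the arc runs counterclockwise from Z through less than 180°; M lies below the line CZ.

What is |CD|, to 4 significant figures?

26.60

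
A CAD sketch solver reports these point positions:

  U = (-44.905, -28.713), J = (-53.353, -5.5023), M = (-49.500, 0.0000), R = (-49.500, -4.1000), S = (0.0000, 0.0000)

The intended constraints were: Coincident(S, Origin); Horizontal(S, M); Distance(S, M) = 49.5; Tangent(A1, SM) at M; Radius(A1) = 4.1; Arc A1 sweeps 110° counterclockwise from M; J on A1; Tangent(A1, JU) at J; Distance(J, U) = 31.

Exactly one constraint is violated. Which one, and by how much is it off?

Distance(J, U) = 31 — off by 6.30.

S = (0.00, 0.00) ✓; S.y = 0.00, M.y = 0.00 ✓; |SM| = 49.50 ✓; ∠(RM, MS) = 90.00° ✓; |RM| = 4.100 ✓; bearing(R→J) − bearing(R→M) = 110.0° ✓; |RJ| = 4.100 ✓; ∠(RJ, JU) = 90.00° ✓; |JU| = 24.70 ✗.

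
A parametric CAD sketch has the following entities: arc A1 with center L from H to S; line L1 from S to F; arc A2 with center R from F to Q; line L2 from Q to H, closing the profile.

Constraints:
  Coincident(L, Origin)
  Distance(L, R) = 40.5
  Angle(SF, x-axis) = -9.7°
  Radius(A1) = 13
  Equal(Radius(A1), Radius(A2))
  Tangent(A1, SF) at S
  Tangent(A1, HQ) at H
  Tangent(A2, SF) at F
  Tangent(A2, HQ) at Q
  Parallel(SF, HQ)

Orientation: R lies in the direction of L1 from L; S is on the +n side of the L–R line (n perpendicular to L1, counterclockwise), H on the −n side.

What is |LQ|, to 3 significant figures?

42.5

Tangency of A1 to both parallel lines with radius 13.0 puts S and H at L ± 13.0·n: S = (2.19, 12.8), H = (-2.19, -12.8). Equal radii place F and Q the same way about R: F = R + 13.0·n = (42.1, 5.99), Q = R − 13.0·n = (37.7, -19.6). Then |LQ| = |Q − L| = 42.5.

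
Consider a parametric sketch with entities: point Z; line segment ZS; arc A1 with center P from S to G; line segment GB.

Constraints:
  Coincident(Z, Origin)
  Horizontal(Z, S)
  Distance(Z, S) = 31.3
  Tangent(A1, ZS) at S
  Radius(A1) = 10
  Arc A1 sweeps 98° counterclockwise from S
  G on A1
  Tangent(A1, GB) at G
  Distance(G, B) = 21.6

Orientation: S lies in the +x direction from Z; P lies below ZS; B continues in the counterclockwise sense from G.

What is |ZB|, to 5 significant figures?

40.868

On A1, S sits at bearing 90° from P; a 98° counterclockwise sweep puts G at bearing 188°, so G = P + 10.0·(cos 188°, sin 188°) = (21.397, -11.392). The tangent condition forces PG to be normal to GB, so GB runs along (−sin 188°, cos 188°); with |GB| = 21.6, B = (24.403, -32.782). Then |ZB| = |B − Z| = 40.868.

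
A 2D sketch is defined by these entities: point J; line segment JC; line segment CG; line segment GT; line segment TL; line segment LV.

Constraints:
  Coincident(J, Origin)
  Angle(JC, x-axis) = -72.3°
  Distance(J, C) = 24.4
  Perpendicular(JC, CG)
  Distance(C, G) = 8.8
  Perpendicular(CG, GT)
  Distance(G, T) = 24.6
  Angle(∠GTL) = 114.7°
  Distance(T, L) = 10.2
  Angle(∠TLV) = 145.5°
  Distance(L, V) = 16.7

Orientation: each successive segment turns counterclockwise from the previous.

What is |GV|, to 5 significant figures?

36.588

J is at the origin; JC runs at -72.3° with length 24.4, so C = (7.4184, -23.245). JC ⟂ CG, so CG runs at 17.700°; with |CG| = 8.8, G = (15.802, -20.569). CG ⟂ GT, so GT runs at 107.70°; with |GT| = 24.6, T = (8.3226, 2.8660). ∠GTL = 114.7° gives TL at 173.00° from the x-axis; with |TL| = 10.2, L = (-1.8014, 4.1091). ∠TLV = 145.5° gives LV at -152.50° from the x-axis; with |LV| = 16.7, V = (-16.614, -3.6021). Then |GV| = |V − G| = 36.588.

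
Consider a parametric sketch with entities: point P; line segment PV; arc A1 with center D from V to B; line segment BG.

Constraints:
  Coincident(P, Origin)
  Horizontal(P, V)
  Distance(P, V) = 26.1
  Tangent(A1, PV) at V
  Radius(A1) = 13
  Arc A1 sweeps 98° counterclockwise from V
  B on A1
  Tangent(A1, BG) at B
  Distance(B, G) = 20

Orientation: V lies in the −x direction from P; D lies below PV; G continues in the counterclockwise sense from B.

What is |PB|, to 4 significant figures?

41.69

P is at the origin; P and V share the same y with |PV| = 26.1 and V on the −x side, so V = (-26.10, 0.000). The tangent condition forces DV to be normal to PV, so D = V + (0, -13) = (-26.10, -13.00). On A1, V sits at bearing 90° from D; a 98° counterclockwise sweep puts B at bearing 188°, so B = D + 13.0·(cos 188°, sin 188°) = (-38.97, -14.81). Then |PB| = |B − P| = 41.69.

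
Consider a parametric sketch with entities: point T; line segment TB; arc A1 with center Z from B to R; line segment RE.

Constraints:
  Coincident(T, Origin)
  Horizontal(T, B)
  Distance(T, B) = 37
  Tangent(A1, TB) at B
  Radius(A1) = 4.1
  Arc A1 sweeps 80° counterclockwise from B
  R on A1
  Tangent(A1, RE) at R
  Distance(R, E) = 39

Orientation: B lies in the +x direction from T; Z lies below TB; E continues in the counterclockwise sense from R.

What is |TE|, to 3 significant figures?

49.3

T is at the origin; T and B share the same y with |TB| = 37.0 and B on the +x side, so B = (37.0, 0.00). Tangency of A1 to TB means the radius ZB is perpendicular to TB, so Z = B + (0, -4.1) = (37.0, -4.10). On A1, B sits at bearing 90° from Z; an 80° counterclockwise sweep puts R at bearing 170°, so R = Z + 4.1·(cos 170°, sin 170°) = (33.0, -3.39). Tangency of A1 to RE means the radius ZR is perpendicular to RE, so RE runs along (−sin 170°, cos 170°); with |RE| = 39.0, E = (26.2, -41.8). Then |TE| = |E − T| = 49.3.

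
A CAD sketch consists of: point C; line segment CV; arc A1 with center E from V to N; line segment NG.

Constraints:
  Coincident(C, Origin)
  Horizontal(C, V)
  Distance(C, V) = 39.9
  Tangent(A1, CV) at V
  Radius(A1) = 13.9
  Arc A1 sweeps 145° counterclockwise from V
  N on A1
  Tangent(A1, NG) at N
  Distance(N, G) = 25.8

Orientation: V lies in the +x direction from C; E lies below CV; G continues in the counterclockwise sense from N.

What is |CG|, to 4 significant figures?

66.50

C is at the origin; CV is horizontal with |CV| = 39.9 and V on the +x side, so V = (39.90, 0.000). Since A1 is tangent to CV there, EV ⟂ CV, so E = V + (0, -13.9) = (39.90, -13.90). On A1, V sits at bearing 90° from E; a 145° counterclockwise sweep puts N at bearing 235°, so N = E + 13.9·(cos 235°, sin 235°) = (31.93, -25.29). Since A1 is tangent to NG there, EN ⟂ NG, so NG runs along (−sin 235°, cos 235°); with |NG| = 25.8, G = (53.06, -40.08). Then |CG| = |G − C| = 66.50.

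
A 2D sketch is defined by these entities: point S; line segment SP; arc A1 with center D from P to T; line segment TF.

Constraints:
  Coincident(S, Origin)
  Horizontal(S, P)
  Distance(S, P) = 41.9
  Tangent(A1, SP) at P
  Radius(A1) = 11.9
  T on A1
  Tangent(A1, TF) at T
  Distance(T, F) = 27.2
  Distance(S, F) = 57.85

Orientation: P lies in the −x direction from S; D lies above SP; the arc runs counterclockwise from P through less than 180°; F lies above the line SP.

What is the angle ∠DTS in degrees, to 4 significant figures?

132.0°

Checks: ∠(DP, PS) = 90.00° ✓; |DT| = 11.90 ✓; ∠(DT, TF) = 90.00° ✓; |TF| = 27.20 ✓; |SF| = 57.85 ✓.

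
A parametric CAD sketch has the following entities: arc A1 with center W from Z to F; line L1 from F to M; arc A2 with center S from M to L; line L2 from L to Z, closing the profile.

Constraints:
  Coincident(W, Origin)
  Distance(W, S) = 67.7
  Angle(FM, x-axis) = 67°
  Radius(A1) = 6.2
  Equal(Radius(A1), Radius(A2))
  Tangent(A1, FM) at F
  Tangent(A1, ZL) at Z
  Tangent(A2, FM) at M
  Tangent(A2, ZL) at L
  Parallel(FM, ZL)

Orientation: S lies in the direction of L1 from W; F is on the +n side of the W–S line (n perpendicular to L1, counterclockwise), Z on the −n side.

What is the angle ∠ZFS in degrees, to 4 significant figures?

84.77°

The slot axis is L1's direction at 67.0°, so u = (cos 67.0°, sin 67.0°) = (0.3907, 0.9205) and n = (−sin 67.0°, cos 67.0°) = (-0.9205, 0.3907). W is at the origin and S lies 67.7 along u from W, so S = 67.7·u = (26.45, 62.32). Tangency of A1 to both parallel lines with radius 6.2 puts F and Z at W ± 6.2·n: F = (-5.707, 2.423), Z = (5.707, -2.423). Then cos ∠ZFS = FZ·FS / (|FZ||FS|), giving 84.77°.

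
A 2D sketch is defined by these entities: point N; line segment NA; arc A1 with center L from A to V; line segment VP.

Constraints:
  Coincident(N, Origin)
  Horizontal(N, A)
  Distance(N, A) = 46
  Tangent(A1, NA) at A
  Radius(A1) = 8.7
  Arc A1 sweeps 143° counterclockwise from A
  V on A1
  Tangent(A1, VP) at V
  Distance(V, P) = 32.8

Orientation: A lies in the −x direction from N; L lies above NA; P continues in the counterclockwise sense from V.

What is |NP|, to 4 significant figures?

75.74

On A1, A sits at bearing -90° from L; a 143° counterclockwise sweep puts V at bearing 53°, so V = L + 8.7·(cos 53°, sin 53°) = (-40.76, 15.65). The tangent condition forces LV to be normal to VP, so VP runs along (−sin 53°, cos 53°); with |VP| = 32.8, P = (-66.96, 35.39). Then |NP| = |P − N| = 75.74.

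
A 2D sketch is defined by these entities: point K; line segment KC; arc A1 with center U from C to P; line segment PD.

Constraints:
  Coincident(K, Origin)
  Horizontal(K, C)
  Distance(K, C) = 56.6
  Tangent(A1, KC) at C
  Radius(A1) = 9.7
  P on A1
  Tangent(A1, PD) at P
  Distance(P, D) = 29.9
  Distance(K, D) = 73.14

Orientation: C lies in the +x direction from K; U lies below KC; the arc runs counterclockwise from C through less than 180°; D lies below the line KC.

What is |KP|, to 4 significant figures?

49.80

K is at the origin; KC is horizontal with |KC| = 56.6 and C on the +x side, so C = (56.60, 0.000). Tangency of A1 to KC means the radius UC is perpendicular to KC, so U = C + (0, -9.7) = (56.60, -9.700). Since UP ⟂ PD (tangency), |UD| = √(9.7² + 29.9²) = 31.43 regardless of where P sits on A1. So D lies on both circle(K, 73.14) and circle(U, 31.43); the below-KC intersection is D = (60.65, -40.87). P is the foot of the tangent from D: P = (47.84, -13.86).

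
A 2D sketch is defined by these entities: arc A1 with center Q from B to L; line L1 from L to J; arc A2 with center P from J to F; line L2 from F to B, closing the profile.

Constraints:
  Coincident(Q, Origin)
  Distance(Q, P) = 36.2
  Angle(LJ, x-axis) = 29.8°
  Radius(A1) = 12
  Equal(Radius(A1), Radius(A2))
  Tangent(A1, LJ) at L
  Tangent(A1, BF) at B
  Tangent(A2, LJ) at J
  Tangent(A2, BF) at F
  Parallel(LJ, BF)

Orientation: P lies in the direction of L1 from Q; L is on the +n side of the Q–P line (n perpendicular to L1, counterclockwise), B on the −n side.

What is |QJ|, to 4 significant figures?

38.14

The slot axis is L1's direction at 29.8°, so u = (cos 29.8°, sin 29.8°) = (0.8678, 0.4970) and n = (−sin 29.8°, cos 29.8°) = (-0.4970, 0.8678). Q is at the origin and P lies 36.2 along u from Q, so P = 36.2·u = (31.41, 17.99). Tangency of A1 to both parallel lines with radius 12.0 puts L and B at Q ± 12.0·n: L = (-5.964, 10.41), B = (5.964, -10.41). Equal radii place J and F the same way about P: J = P + 12.0·n = (25.45, 28.40), F = P − 12.0·n = (37.38, 7.577). Then |QJ| = |J − Q| = 38.14.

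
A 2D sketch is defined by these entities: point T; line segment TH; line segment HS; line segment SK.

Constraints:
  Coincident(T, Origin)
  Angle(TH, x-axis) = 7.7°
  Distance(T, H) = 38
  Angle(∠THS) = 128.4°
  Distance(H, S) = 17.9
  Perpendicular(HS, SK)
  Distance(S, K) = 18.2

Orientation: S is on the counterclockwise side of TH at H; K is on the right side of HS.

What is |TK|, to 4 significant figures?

63.44

∠THS = 128.4°, so HS runs at 7.7° + (180° − 128.4°) = 59.30° from the x-axis; with |HS| = 17.9, S = H + 17.9·(cos 59.30°, sin 59.30°) = (46.80, 20.48). HS ⟂ SK; with |SK| = 18.2 on the right of HS, K = S + 18.2·(0.8599, -0.5105) = (62.45, 11.19). Then |TK| = |K − T| = 63.44.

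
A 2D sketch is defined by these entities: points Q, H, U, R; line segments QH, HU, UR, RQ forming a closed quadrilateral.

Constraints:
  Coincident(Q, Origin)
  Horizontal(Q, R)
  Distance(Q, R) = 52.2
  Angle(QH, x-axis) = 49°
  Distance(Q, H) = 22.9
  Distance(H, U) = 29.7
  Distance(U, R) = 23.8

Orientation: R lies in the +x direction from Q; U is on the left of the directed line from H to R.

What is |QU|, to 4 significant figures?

49.64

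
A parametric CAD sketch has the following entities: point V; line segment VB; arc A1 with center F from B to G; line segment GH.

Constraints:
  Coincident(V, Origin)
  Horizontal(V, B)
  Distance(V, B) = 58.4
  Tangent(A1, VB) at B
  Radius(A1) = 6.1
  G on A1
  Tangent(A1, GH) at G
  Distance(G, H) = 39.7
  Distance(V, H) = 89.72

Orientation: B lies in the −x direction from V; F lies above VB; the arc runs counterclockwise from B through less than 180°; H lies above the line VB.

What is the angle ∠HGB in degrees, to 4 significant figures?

114.0°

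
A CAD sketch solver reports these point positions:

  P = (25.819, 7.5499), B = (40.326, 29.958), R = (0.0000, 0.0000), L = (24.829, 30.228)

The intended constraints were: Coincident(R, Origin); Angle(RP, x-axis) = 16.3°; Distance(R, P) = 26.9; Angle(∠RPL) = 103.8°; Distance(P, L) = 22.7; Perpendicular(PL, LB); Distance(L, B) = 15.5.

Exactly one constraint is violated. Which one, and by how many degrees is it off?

Perpendicular(PL, LB) — off by 3.50°.

R = (0.00, 0.00) ✓; RP at 16.30° ✓; |RP| = 26.90 ✓; ∠RPL = 103.8° ✓; |PL| = 22.70 ✓; ∠(PL, LB) = 93.50° ✗; |LB| = 15.50 ✓.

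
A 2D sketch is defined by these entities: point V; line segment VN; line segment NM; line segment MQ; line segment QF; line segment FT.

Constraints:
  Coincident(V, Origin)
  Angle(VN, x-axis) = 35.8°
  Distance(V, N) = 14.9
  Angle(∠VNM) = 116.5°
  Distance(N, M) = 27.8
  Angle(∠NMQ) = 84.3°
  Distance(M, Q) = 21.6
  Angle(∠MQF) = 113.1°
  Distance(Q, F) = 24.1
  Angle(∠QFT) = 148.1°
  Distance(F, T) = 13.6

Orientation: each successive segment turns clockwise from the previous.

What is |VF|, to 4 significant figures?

17.96

V is at the origin; VN runs at 35.8° with length 14.9, so N = (12.08, 8.716). ∠VNM = 116.5° gives NM at -27.70° from the x-axis; with |NM| = 27.8, M = (36.70, -4.207). ∠NMQ = 84.3° gives MQ at -123.4° from the x-axis; with |MQ| = 21.6, Q = (24.81, -22.24). ∠MQF = 113.1° gives QF at 169.7° from the x-axis; with |QF| = 24.1, F = (1.097, -17.93). Then |VF| = |F − V| = 17.96.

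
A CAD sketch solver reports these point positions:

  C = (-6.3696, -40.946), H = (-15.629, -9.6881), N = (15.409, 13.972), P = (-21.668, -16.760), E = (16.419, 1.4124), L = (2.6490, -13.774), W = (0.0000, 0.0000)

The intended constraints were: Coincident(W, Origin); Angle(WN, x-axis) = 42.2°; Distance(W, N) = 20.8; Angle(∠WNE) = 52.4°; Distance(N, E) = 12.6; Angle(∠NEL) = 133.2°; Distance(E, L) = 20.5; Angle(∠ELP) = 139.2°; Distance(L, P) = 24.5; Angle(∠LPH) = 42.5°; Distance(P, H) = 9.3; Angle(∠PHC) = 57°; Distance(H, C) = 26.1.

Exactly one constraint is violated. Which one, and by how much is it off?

Distance(H, C) = 26.1 — off by 6.50.

W = (0.00, 0.00) ✓; WN at 42.20° ✓; |WN| = 20.80 ✓; ∠WNE = 52.40° ✓; |NE| = 12.60 ✓; ∠NEL = 133.2° ✓; |EL| = 20.50 ✓; ∠ELP = 139.2° ✓; |LP| = 24.50 ✓; ∠LPH = 42.50° ✓; |PH| = 9.300 ✓; ∠PHC = 57.00° ✓; |HC| = 32.60 ✗.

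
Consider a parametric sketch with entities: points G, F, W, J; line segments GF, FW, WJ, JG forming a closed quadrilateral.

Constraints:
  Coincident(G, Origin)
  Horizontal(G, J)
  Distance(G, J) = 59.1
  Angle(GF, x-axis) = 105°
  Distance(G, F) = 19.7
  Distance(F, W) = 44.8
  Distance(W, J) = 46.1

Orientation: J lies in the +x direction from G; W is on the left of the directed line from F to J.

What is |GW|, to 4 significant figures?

52.50

G is at the origin; GJ is horizontal with |GJ| = 59.1 and J in +x, so J = (59.1, 0). GF runs at 105.0° with |GF| = 19.7, so F = (-5.099, 19.03). W is determined by |FW| = 44.8 and |WJ| = 46.1 together: it lies at the intersection of circle(F, 44.8) and circle(J, 46.1). With |FJ| = 66.96, the foot of the radical line on FJ is 32.60 from F and the perpendicular offset is √(44.8² − 32.60²) = 30.73. Taking the left-of-FJ solution: W = (34.89, 39.23).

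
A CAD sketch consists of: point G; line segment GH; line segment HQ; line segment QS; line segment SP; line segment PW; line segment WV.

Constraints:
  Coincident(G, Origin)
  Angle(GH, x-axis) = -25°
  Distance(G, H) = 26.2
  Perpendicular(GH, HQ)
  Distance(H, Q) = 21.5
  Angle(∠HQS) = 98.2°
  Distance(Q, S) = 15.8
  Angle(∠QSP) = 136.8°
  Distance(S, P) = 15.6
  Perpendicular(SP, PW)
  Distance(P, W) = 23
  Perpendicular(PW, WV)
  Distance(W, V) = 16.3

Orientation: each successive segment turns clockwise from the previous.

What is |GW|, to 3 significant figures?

11.7

G is at the origin; GH runs at -25.0° with length 26.2, so H = (23.7, -11.1). GH is perpendicular to HQ, so HQ runs at -115°; with |HQ| = 21.5, Q = (14.7, -30.6). ∠HQS = 98.2° gives QS at 163° from the x-axis; with |QS| = 15.8, S = (-0.467, -26.0). ∠QSP = 136.8° gives SP at 120° from the x-axis; with |SP| = 15.6, P = (-8.27, -12.5). SP ⟂ PW, so PW runs at 30.0°; with |PW| = 23.0, W = (11.7, -0.982). Then |GW| = |W − G| = 11.7.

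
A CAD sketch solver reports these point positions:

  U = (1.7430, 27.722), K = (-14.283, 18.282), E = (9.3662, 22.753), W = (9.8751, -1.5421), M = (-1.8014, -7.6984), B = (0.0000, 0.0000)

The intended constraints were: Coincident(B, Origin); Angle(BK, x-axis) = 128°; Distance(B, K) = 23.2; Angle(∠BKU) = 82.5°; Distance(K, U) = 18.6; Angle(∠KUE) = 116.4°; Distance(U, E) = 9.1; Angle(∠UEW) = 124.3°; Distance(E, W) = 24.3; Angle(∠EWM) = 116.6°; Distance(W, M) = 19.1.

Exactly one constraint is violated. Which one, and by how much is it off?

Distance(W, M) = 19.1 — off by 5.90.

B = (0.00, 0.00) ✓; BK at 128.0° ✓; |BK| = 23.20 ✓; ∠BKU = 82.50° ✓; |KU| = 18.60 ✓; ∠KUE = 116.4° ✓; |UE| = 9.100 ✓; ∠UEW = 124.3° ✓; |EW| = 24.30 ✓; ∠EWM = 116.6° ✓; |WM| = 13.20 ✗.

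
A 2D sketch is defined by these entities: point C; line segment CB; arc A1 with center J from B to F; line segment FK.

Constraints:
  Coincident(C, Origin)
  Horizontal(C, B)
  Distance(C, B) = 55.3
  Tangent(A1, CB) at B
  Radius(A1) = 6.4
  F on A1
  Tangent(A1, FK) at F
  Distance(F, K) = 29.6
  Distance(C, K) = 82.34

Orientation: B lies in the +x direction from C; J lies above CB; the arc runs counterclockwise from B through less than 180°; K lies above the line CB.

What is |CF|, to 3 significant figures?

60.5

C is at the origin; CB is horizontal with |CB| = 55.3 and B on the +x side, so B = (55.3, 0.00). Tangency of A1 to CB means the radius JB is perpendicular to CB, so J = B + (0, 6.4) = (55.3, 6.40). Since JF ⟂ FK (tangency), |JK| = √(6.4² + 29.6²) = 30.3 regardless of where F sits on A1. So K lies on both circle(C, 82.34) and circle(J, 30.3); the above-CB intersection is K = (78.0, 26.5). F is the foot of the tangent from K: F = (60.5, 2.62).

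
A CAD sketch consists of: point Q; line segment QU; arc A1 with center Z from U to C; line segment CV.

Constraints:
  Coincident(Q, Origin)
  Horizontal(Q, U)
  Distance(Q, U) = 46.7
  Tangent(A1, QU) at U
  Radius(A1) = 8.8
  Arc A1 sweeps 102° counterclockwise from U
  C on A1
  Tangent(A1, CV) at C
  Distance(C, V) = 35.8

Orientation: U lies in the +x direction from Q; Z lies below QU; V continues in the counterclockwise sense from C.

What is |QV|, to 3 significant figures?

64.5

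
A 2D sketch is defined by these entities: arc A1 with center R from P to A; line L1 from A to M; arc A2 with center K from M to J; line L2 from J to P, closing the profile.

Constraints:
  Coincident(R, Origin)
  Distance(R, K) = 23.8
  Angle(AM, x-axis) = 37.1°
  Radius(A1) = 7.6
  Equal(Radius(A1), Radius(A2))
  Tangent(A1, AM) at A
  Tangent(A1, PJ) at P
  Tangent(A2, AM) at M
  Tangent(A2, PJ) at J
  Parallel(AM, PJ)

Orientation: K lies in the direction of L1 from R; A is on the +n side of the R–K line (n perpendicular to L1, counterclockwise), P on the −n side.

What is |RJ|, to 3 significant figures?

25.0

The slot axis is L1's direction at 37.1°, so u = (cos 37.1°, sin 37.1°) = (0.798, 0.603) and n = (−sin 37.1°, cos 37.1°) = (-0.603, 0.798). R is at the origin and K lies 23.8 along u from R, so K = 23.8·u = (19.0, 14.4). Tangency of A1 to both parallel lines with radius 7.6 puts A and P at R ± 7.6·n: A = (-4.58, 6.06), P = (4.58, -6.06). Equal radii place M and J the same way about K: M = K + 7.6·n = (14.4, 20.4), J = K − 7.6·n = (23.6, 8.29). Then |RJ| = |J − R| = 25.0.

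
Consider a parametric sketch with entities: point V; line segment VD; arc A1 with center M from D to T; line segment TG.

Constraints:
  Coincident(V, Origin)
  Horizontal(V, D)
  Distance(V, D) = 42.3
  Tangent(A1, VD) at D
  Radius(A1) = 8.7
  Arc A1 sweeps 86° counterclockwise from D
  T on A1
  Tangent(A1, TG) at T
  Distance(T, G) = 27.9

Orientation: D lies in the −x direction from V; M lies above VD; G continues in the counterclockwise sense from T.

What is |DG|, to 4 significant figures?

37.46

V is at the origin; V and D share the same y with |VD| = 42.3 and D on the −x side, so D = (-42.30, 0.000). The tangent condition forces MD to be normal to VD, so M = D + (0, 8.7) = (-42.30, 8.700). On A1, D sits at bearing -90° from M; an 86° counterclockwise sweep puts T at bearing -4°, so T = M + 8.7·(cos -4°, sin -4°) = (-33.62, 8.093). A1 meets TG tangentially, so MT is at right angles to TG, so TG runs along (−sin -4°, cos -4°); with |TG| = 27.9, G = (-31.67, 35.93). Then |DG| = |G − D| = 37.46.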